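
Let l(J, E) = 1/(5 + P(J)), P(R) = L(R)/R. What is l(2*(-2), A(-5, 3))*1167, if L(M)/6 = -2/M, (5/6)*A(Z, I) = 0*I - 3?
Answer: 4668/17 ≈ 274.59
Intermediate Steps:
A(Z, I) = -18/5 (A(Z, I) = 6*(0*I - 3)/5 = 6*(0 - 3)/5 = (6/5)*(-3) = -18/5)
L(M) = -12/M (L(M) = 6*(-2/M) = -12/M)
P(R) = -12/R² (P(R) = (-12/R)/R = -12/R²)
l(J, E) = 1/(5 - 12/J²)
l(2*(-2), A(-5, 3))*1167 = ((2*(-2))²/(-12 + 5*(2*(-2))²))*1167 = ((-4)²/(-12 + 5*(-4)²))*1167 = (16/(-12 + 5*16))*1167 = (16/(-12 + 80))*1167 = (16/68)*1167 = (16*(1/68))*1167 = (4/17)*1167 = 4668/17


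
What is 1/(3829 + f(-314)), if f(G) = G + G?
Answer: 1/3201 ≈ 0.00031240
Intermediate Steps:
f(G) = 2*G
1/(3829 + f(-314)) = 1/(3829 + 2*(-314)) = 1/(3829 - 628) = 1/3201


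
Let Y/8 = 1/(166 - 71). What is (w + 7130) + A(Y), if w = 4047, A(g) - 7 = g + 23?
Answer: 1064673/95 ≈ 11207.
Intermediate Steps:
Y = 8/95 (Y = 8/(166 - 71) = 8/95 ≈ 0.084211)
A(g) = 30 + g (A(g) = 7 + (g + 23) = 7 + (23 + g) = 30 + g)
(w + 7130) + A(Y) = (4047 + 7130) + (30 + 8/95) = 11177 + 2858/95 = 1064673/95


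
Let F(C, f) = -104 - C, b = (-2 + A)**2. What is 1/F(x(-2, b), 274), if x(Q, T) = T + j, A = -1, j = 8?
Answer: -1/121 ≈ -0.0082645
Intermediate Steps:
b = 9 (b = (-2 - 1)**2 = (-3)**2 = 9)
x(Q, T) = 8 + T (x(Q, T) = T + 8 = 8 + T)
1/F(x(-2, b), 274) = 1/(-104 - (8 + 9)) = 1/(-104 - 1*17) = 1/(-104 - 17) = 1/(-121) = -1/121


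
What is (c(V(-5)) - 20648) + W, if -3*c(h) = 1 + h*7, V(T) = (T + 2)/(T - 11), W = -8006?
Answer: -1375429/48 ≈ -28655.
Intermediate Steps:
V(T) = (2 + T)/(-11 + T)
c(h) = -⅓ - 7*h/3 (c(h) = -(1 + h*7)/3 = -(1 + 7*h)/3 = -⅓ - 7*h/3)
(c(V(-5)) - 20648) + W = ((-⅓ - 7*(2 - 5)/(3*(-11 - 5))) - 20648) - 8006 = ((-⅓ - 7*(-3)/(3*(-16))) - 20648) - 8006 = ((-⅓ - (-7)*(-3)/48) - 20648) - 8006 = ((-⅓ - 7/3*3/16) - 20648) - 8006 = ((-⅓ - 7/16) - 20648) - 8006 = (-37/48 - 20648) - 8006 = -991141/48 - 8006 = -1375429/48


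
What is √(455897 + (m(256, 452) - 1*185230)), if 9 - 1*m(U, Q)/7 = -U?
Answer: √272522 ≈ 522.04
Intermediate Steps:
m(U, Q) = 63 + 7*U (m(U, Q) = 63 - (-7)*U = 63 + 7*U)
√(455897 + (m(256, 452) - 1*185230)) = √(455897 + ((63 + 7*256) - 1*185230)) = √(455897 + ((63 + 1792) - 185230)) = √(455897 + (1855 - 185230)) = √(455897 - 183375) = √272522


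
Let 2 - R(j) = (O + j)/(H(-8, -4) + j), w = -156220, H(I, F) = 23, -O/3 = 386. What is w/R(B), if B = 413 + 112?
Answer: -85608560/1729 ≈ -49513.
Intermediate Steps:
O = -1158 (O = -3*386 = -1158)
B = 525
R(j) = 2 - (-1158 + j)/(23 + j)
w/R(B) = -156220*(23 + 525)/(1204 + 525) = -156220/(1729/548) = -156220/((1/548)*1729) = -156220/1729/548 = -156220*548/1729 = -85608560/1729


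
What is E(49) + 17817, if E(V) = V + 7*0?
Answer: 17866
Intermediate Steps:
E(V) = V (E(V) = V + 0 = V)
E(49) + 17817 = 49 + 17817 = 17866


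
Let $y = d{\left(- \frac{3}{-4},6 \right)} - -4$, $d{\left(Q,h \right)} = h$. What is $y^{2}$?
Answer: $100$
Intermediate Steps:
$y = 10$ ($y = 6 - -4 = 6 + 4 = 10$)
$y^{2} = 10^{2} = 100$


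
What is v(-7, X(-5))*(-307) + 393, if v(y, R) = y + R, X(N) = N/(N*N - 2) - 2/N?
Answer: 285883/115 ≈ 2485.9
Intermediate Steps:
X(N) = -2/N + N/(-2 + N**2) (X(N) = N/(N**2 - 2) - 2/N = N/(-2 + N**2) - 2/N = -2/N + N/(-2 + N**2))
v(y, R) = R + y
v(-7, X(-5))*(-307) + 393 = ((4 - 1*(-5)**2)/((-5)*(-2 + (-5)**2)) - 7)*(-307) + 393 = (-(4 - 1*25)/(5*(-2 + 25)) - 7)*(-307) + 393 = (-1/5*(4 - 25)/23 - 7)*(-307) + 393 = (-1/5*1/23*(-21) - 7)*(-307) + 393 = (21/115 - 7)*(-307) + 393 = -784/115*(-307) + 393 = 240688/115 + 393 = 285883/115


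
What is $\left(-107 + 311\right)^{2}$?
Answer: $41616$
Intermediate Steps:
$\left(-107 + 311\right)^{2} = 204^{2} = 41616$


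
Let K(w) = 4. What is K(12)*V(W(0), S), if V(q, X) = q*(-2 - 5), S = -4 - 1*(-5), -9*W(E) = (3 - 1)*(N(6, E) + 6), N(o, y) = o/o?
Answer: 392/9 ≈ 43.556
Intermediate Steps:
N(o, y) = 1
W(E) = -14/9 (W(E) = -(3 - 1)*(1 + 6)/9 = -2*7/9 = -⅑*14 = -14/9)
S = 1 (S = -4 + 5 = 1)
V(q, X) = -7*q (V(q, X) = q*(-7) = -7*q)
K(12)*V(W(0), S) = 4*(-7*(-14/9)) = 4*(98/9) = 392/9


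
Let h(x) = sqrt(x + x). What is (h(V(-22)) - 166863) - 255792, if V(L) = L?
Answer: -422655 + 2*I*sqrt(11) ≈ -4.2266e+5 + 6.6332*I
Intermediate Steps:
h(x) = sqrt(2)*sqrt(x) (h(x) = sqrt(2*x) = sqrt(2)*sqrt(x))
(h(V(-22)) - 166863) - 255792 = (sqrt(2)*sqrt(-22) - 166863) - 255792 = (sqrt(2)*(I*sqrt(22)) - 166863) - 255792 = (2*I*sqrt(11) - 166863) - 255792 = (-166863 + 2*I*sqrt(11)) - 255792 = -422655 + 2*I*sqrt(11)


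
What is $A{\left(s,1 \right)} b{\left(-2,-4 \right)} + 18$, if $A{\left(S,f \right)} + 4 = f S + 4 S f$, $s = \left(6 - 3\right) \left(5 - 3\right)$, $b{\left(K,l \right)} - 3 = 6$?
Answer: $252$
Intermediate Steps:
$b{\left(K,l \right)} = 9$ ($b{\left(K,l \right)} = 3 + 6 = 9$)
$s = 6$ ($s = 3 \cdot 2 = 6$)
$A{\left(S,f \right)} = -4 + 5 S f$ ($A{\left(S,f \right)} = -4 + \left(f S + 4 S f\right) = -4 + \left(S f + 4 S f\right) = -4 + 5 S f$)
$A{\left(s,1 \right)} b{\left(-2,-4 \right)} + 18 = \left(-4 + 5 \cdot 6 \cdot 1\right) 9 + 18 = \left(-4 + 30\right) 9 + 18 = 26 \cdot 9 + 18 = 234 + 18 = 252$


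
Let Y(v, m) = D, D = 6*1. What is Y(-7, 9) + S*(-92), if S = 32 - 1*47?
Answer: 1386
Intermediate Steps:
S = -15 (S = 32 - 47 = -15)
D = 6
Y(v, m) = 6
Y(-7, 9) + S*(-92) = 6 - 15*(-92) = 6 + 1380 = 1386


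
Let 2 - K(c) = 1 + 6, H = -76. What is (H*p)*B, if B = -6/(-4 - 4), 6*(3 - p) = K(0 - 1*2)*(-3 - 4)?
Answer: 323/2 ≈ 161.50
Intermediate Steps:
K(c) = -5 (K(c) = 2 - (1 + 6) = 2 - 1*7 = 2 - 7 = -5)
p = -17/6 (p = 3 - (-5)*(-3 - 4)/6 = 3 - (-5)*(-7)/6 = 3 - ⅙*35 = 3 - 35/6 = -17/6 ≈ -2.8333)
B = ¾ (B = -6/(-8) = -⅛*(-6) = ¾ ≈ 0.75000)
(H*p)*B = -76*(-17/6)*(¾) = (646/3)*(¾) = 323/2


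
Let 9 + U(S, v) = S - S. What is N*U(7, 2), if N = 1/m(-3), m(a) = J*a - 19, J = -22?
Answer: -9/47 ≈ -0.19149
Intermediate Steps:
U(S, v) = -9 (U(S, v) = -9 + (S - S) = -9 + 0 = -9)
m(a) = -19 - 22*a (m(a) = -22*a - 19 = -19 - 22*a)
N = 1/47 (N = 1/(-19 - 22*(-3)) = 1/(-19 + 66) = 1/47 ≈ 0.021277)
N*U(7, 2) = (1/47)*(-9) = -9/47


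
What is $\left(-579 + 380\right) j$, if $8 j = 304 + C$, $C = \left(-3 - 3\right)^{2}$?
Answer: $- \frac{16915}{2} \approx -8457.5$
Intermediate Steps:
$C = 36$ ($C = \left(-6\right)^{2} = 36$)
$j = \frac{85}{2}$ ($j = \frac{304 + 36}{8} = \frac{1}{8} \cdot 340 = \frac{85}{2} \approx 42.5$)
$\left(-579 + 380\right) j = \left(-579 + 380\right) \frac{85}{2} = \left(-199\right) \frac{85}{2} = - \frac{16915}{2}$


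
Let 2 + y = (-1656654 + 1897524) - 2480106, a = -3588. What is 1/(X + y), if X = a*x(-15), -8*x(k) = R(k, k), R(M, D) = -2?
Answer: -1/2240135 ≈ -4.4640e-7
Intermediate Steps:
x(k) = ¼ (x(k) = -⅛*(-2) = ¼)
y = -2239238 (y = -2 + ((-1656654 + 1897524) - 2480106) = -2 + (240870 - 2480106) = -2 - 2239236 = -2239238)
X = -897 (X = -3588*¼ = -897)
1/(X + y) = 1/(-897 - 2239238) = 1/(-2240135) = -1/2240135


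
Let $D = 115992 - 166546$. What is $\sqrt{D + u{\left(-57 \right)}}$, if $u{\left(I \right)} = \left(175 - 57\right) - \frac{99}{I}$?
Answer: $\frac{i \sqrt{18206769}}{19} \approx 224.58 i$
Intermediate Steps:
$u{\left(I \right)} = 118 - \frac{99}{I}$
$D = -50554$ ($D = 115992 - 166546 = -50554$)
$\sqrt{D + u{\left(-57 \right)}} = \sqrt{-50554 + \left(118 - \frac{99}{-57}\right)} = \sqrt{-50554 + \left(118 - - \frac{33}{19}\right)} = \sqrt{-50554 + \left(118 + \frac{33}{19}\right)} = \sqrt{-50554 + \frac{2275}{19}} = \sqrt{- \frac{958251}{19}} = \frac{i \sqrt{18206769}}{19}$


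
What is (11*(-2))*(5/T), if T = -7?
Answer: 110/7 ≈ 15.714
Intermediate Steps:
(11*(-2))*(5/T) = (11*(-2))*(5/(-7)) = -110*(-1)/7 = -22*(-5/7) = 110/7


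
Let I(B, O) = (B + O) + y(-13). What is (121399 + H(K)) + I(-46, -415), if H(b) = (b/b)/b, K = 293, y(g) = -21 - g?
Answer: 35432491/293 ≈ 1.2093e+5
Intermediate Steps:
I(B, O) = -8 + B + O (I(B, O) = (B + O) + (-21 - 1*(-13)) = (B + O) + (-21 + 13) = (B + O) - 8 = -8 + B + O)
H(b) = 1/b
(121399 + H(K)) + I(-46, -415) = (121399 + 1/293) + (-8 - 46 - 415) = (121399 + 1/293) - 469 = 35569908/293 - 469 = 35432491/293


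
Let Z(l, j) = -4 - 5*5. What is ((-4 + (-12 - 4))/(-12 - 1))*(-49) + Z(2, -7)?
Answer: -1357/13 ≈ -104.38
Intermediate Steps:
Z(l, j) = -29 (Z(l, j) = -4 - 25 = -29)
((-4 + (-12 - 4))/(-12 - 1))*(-49) + Z(2, -7) = ((-4 + (-12 - 4))/(-12 - 1))*(-49) - 29 = ((-4 - 16)/(-13))*(-49) - 29 = -20*(-1/13)*(-49) - 29 = (20/13)*(-49) - 29 = -980/13 - 29 = -1357/13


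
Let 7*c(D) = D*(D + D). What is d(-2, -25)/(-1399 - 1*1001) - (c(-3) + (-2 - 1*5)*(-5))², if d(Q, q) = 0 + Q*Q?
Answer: -41501449/29400 ≈ -1411.6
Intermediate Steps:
d(Q, q) = Q² (d(Q, q) = 0 + Q² = Q²)
c(D) = 2*D²/7 (c(D) = (D*(D + D))/7 = (D*(2*D))/7 = (2*D²)/7 = 2*D²/7)
d(-2, -25)/(-1399 - 1*1001) - (c(-3) + (-2 - 1*5)*(-5))² = (-2)²/(-1399 - 1*1001) - ((2/7)*(-3)² + (-2 - 1*5)*(-5))² = 4/(-1399 - 1001) - ((2/7)*9 + (-2 - 5)*(-5))² = 4/(-2400) - (18/7 - 7*(-5))² = 4*(-1/2400) - (18/7 + 35)² = -1/600 - (263/7)² = -1/600 - 1*69169/49 = -1/600 - 69169/49 = -41501449/29400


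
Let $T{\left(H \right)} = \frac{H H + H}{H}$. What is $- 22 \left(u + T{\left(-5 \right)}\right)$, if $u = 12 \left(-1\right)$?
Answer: $352$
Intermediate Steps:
$u = -12$
$T{\left(H \right)} = \frac{H + H^{2}}{H}$ ($T{\left(H \right)} = \frac{H^{2} + H}{H} = \frac{H + H^{2}}{H}$)
$- 22 \left(u + T{\left(-5 \right)}\right) = - 22 \left(-12 + \left(1 - 5\right)\right) = - 22 \left(-12 - 4\right) = \left(-22\right) \left(-16\right) = 352$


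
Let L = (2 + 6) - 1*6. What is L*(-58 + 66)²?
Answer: 128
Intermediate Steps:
L = 2 (L = 8 - 6 = 2)
L*(-58 + 66)² = 2*(-58 + 66)² = 2*8² = 2*64 = 128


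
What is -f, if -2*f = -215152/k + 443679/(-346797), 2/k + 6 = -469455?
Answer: 5838065840677171/231198 ≈ 2.5251e+10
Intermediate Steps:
k = -2/469461 (k = 2/(-6 - 469455) = 2/(-469461) = 2*(-1/469461) = -2/469461 ≈ -4.2602e-6)
f = -5838065840677171/231198 (f = -(-215152/(-2/469461) + 443679/(-346797))/2 = -(-215152*(-469461/2) + 443679*(-1/346797))/2 = -(50502736536 - 147893/115599)/2 = -½*5838065840677171/115599 = -5838065840677171/231198 ≈ -2.5251e+10)
-f = -1*(-5838065840677171/231198) = 5838065840677171/231198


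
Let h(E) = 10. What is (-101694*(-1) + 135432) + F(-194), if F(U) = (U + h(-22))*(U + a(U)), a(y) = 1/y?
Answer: 26463826/97 ≈ 2.7282e+5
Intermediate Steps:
F(U) = (10 + U)*(U + 1/U) (F(U) = (U + 10)*(U + 1/U) = (10 + U)*(U + 1/U))
(-101694*(-1) + 135432) + F(-194) = (-101694*(-1) + 135432) + (1 + (-194)**2 + 10*(-194) + 10/(-194)) = (101694 + 135432) + (1 + 37636 - 1940 + 10*(-1/194)) = 237126 + (1 + 37636 - 1940 - 5/97) = 237126 + 3462604/97 = 26463826/97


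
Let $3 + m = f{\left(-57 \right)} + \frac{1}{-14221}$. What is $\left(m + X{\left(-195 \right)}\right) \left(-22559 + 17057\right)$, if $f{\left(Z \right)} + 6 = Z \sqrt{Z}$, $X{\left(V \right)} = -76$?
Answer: $\frac{6650740572}{14221} + 313614 i \sqrt{57} \approx 4.6767 \cdot 10^{5} + 2.3677 \cdot 10^{6} i$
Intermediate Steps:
$f{\left(Z \right)} = -6 + Z^{\frac{3}{2}}$ ($f{\left(Z \right)} = -6 + Z \sqrt{Z} = -6 + Z^{\frac{3}{2}}$)
$m = - \frac{127990}{14221} - 57 i \sqrt{57}$ ($m = -3 - \left(6 + \frac{1}{14221} + 57 i \sqrt{57}\right) = -3 - \left(\frac{85327}{14221} + 57 i \sqrt{57}\right) = - \frac{127990}{14221} - 57 i \sqrt{57} \approx -9.0001 - 430.34 i$)
$\left(m + X{\left(-195 \right)}\right) \left(-22559 + 17057\right) = \left(\left(- \frac{127990}{14221} - 57 i \sqrt{57}\right) - 76\right) \left(-22559 + 17057\right) = \left(- \frac{1208786}{14221} - 57 i \sqrt{57}\right) \left(-5502\right) = \frac{6650740572}{14221} + 313614 i \sqrt{57}$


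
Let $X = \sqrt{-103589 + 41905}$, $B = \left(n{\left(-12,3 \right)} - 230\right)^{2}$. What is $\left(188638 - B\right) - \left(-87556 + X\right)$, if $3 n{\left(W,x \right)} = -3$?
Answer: $222833 - 2 i \sqrt{15421} \approx 2.2283 \cdot 10^{5} - 248.36 i$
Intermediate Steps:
$n{\left(W,x \right)} = -1$ ($n{\left(W,x \right)} = \frac{1}{3} \left(-3\right) = -1$)
$B = 53361$ ($B = \left(-1 - 230\right)^{2} = \left(-231\right)^{2} = 53361$)
$X = 2 i \sqrt{15421}$ ($X = \sqrt{-61684} = 2 i \sqrt{15421} \approx 248.36 i$)
$\left(188638 - B\right) - \left(-87556 + X\right) = \left(188638 - 53361\right) - \left(-87556 + 2 i \sqrt{15421}\right) = \left(188638 - 53361\right) + \left(87556 - 2 i \sqrt{15421}\right) = 135277 + \left(87556 - 2 i \sqrt{15421}\right) = 222833 - 2 i \sqrt{15421}$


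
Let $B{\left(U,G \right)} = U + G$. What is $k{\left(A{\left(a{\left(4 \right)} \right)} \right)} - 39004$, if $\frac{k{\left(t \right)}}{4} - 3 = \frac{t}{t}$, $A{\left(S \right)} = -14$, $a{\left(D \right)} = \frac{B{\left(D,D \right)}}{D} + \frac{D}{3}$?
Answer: $-38988$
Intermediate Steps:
$B{\left(U,G \right)} = G + U$
$a{\left(D \right)} = 2 + \frac{D}{3}$ ($a{\left(D \right)} = \frac{D + D}{D} + \frac{D}{3} = \frac{2 D}{D} + D \frac{1}{3} = 2 + \frac{D}{3}$)
$k{\left(t \right)} = 16$ ($k{\left(t \right)} = 12 + 4 \frac{t}{t} = 12 + 4 \cdot 1 = 12 + 4 = 16$)
$k{\left(A{\left(a{\left(4 \right)} \right)} \right)} - 39004 = 16 - 39004 = -38988$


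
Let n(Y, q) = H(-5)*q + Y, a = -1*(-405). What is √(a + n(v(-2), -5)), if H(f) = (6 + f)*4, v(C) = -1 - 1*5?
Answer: √379 ≈ 19.468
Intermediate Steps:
v(C) = -6 (v(C) = -1 - 5 = -6)
H(f) = 24 + 4*f
a = 405
n(Y, q) = Y + 4*q (n(Y, q) = (24 + 4*(-5))*q + Y = (24 - 20)*q + Y = 4*q + Y = Y + 4*q)
√(a + n(v(-2), -5)) = √(405 + (-6 + 4*(-5))) = √(405 + (-6 - 20)) = √(405 - 26) = √379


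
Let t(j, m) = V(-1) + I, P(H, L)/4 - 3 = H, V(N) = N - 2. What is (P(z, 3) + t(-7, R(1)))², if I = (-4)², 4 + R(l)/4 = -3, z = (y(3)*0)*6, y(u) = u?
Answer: 625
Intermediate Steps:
V(N) = -2 + N
z = 0 (z = (3*0)*6 = 0*6 = 0)
P(H, L) = 12 + 4*H
R(l) = -28 (R(l) = -16 + 4*(-3) = -16 - 12 = -28)
I = 16
t(j, m) = 13 (t(j, m) = (-2 - 1) + 16 = -3 + 16 = 13)
(P(z, 3) + t(-7, R(1)))² = ((12 + 4*0) + 13)² = ((12 + 0) + 13)² = (12 + 13)² = 25² = 625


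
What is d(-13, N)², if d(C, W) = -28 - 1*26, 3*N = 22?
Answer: 2916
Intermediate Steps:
N = 22/3 (N = (⅓)*22 = 22/3 ≈ 7.3333)
d(C, W) = -54 (d(C, W) = -28 - 26 = -54)
d(-13, N)² = (-54)² = 2916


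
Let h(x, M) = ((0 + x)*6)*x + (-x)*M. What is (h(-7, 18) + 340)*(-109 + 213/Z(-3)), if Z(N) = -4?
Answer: -123310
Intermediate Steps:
h(x, M) = 6*x**2 - M*x (h(x, M) = (x*6)*x - M*x = (6*x)*x - M*x = 6*x**2 - M*x)
(h(-7, 18) + 340)*(-109 + 213/Z(-3)) = (-7*(-1*18 + 6*(-7)) + 340)*(-109 + 213/(-4)) = (-7*(-18 - 42) + 340)*(-109 + 213*(-1/4)) = (-7*(-60) + 340)*(-109 - 213/4) = (420 + 340)*(-649/4) = 760*(-649/4) = -123310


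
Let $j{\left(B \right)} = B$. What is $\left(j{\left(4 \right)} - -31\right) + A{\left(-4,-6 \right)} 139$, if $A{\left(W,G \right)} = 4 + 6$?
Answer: $1425$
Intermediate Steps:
$A{\left(W,G \right)} = 10$
$\left(j{\left(4 \right)} - -31\right) + A{\left(-4,-6 \right)} 139 = \left(4 - -31\right) + 10 \cdot 139 = \left(4 + 31\right) + 1390 = 35 + 1390 = 1425$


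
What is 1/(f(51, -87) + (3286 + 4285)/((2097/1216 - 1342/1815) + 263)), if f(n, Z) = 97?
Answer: 52965973/6656744821 ≈ 0.0079567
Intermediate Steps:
1/(f(51, -87) + (3286 + 4285)/((2097/1216 - 1342/1815) + 263)) = 1/(97 + (3286 + 4285)/((2097/1216 - 1342/1815) + 263)) = 1/(97 + 7571/((2097*(1/1216) - 1342*1/1815) + 263)) = 1/(97 + 7571/((2097/1216 - 122/165) + 263)) = 1/(97 + 7571/(197653/200640 + 263)) = 1/(97 + 7571/(52965973/200640)) = 1/(97 + 7571*(200640/52965973)) = 1/(97 + 1519045440/52965973) = 1/(6656744821/52965973) = 52965973/6656744821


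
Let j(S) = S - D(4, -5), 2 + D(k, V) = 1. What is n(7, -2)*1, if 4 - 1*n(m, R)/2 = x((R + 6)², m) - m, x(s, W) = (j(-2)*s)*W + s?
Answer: 214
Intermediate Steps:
D(k, V) = -1 (D(k, V) = -2 + 1 = -1)
j(S) = 1 + S (j(S) = S - 1*(-1) = S + 1 = 1 + S)
x(s, W) = s - W*s (x(s, W) = ((1 - 2)*s)*W + s = (-s)*W + s = -W*s + s = s - W*s)
n(m, R) = 8 + 2*m - 2*(6 + R)²*(1 - m) (n(m, R) = 8 - 2*((R + 6)²*(1 - m) - m) = 8 - 2*((6 + R)²*(1 - m) - m) = 8 - 2*(-m + (6 + R)²*(1 - m)) = 8 + (2*m - 2*(6 + R)²*(1 - m)) = 8 + 2*m - 2*(6 + R)²*(1 - m))
n(7, -2)*1 = (8 + 2*7 + 2*(6 - 2)²*(-1 + 7))*1 = (8 + 14 + 2*4²*6)*1 = (8 + 14 + 2*16*6)*1 = (8 + 14 + 192)*1 = 214*1 = 214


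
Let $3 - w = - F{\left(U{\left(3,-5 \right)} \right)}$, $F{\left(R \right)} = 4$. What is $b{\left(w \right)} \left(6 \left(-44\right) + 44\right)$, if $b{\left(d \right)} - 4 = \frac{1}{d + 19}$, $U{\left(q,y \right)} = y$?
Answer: $- \frac{11550}{13} \approx -888.46$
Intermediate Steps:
$w = 7$ ($w = 3 - \left(-1\right) 4 = 3 - -4 = 3 + 4 = 7$)
$b{\left(d \right)} = 4 + \frac{1}{19 + d}$ ($b{\left(d \right)} = 4 + \frac{1}{d + 19} = 4 + \frac{1}{19 + d}$)
$b{\left(w \right)} \left(6 \left(-44\right) + 44\right) = \frac{77 + 4 \cdot 7}{19 + 7} \left(6 \left(-44\right) + 44\right) = \frac{77 + 28}{26} \left(-264 + 44\right) = \frac{1}{26} \cdot 105 \left(-220\right) = \frac{105}{26} \left(-220\right) = - \frac{11550}{13}$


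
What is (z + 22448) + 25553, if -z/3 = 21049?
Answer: -15146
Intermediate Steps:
z = -63147 (z = -3*21049 = -63147)
(z + 22448) + 25553 = (-63147 + 22448) + 25553 = -40699 + 25553 = -15146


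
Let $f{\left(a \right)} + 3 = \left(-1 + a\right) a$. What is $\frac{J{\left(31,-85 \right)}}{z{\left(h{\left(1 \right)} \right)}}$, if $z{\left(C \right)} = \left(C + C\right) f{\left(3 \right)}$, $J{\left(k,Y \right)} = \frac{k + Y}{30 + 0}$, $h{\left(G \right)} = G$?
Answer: $- \frac{3}{10} \approx -0.3$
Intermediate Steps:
$f{\left(a \right)} = -3 + a \left(-1 + a\right)$ ($f{\left(a \right)} = -3 + \left(-1 + a\right) a = -3 + a \left(-1 + a\right)$)
$J{\left(k,Y \right)} = \frac{Y}{30} + \frac{k}{30}$ ($J{\left(k,Y \right)} = \frac{Y + k}{30} = \left(Y + k\right) \frac{1}{30} = \frac{Y}{30} + \frac{k}{30}$)
$z{\left(C \right)} = 6 C$ ($z{\left(C \right)} = \left(C + C\right) \left(-3 + 3^{2} - 3\right) = 2 C \left(-3 + 9 - 3\right) = 2 C 3 = 6 C$)
$\frac{J{\left(31,-85 \right)}}{z{\left(h{\left(1 \right)} \right)}} = \frac{\frac{1}{30} \left(-85\right) + \frac{1}{30} \cdot 31}{6 \cdot 1} = \frac{- \frac{17}{6} + \frac{31}{30}}{6} = \left(- \frac{9}{5}\right) \frac{1}{6} = - \frac{3}{10}$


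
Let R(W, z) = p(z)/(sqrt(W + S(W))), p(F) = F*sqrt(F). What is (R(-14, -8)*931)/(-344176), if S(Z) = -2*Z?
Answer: 19*I*sqrt(7)/3073 ≈ 0.016358*I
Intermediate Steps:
p(F) = F**(3/2)
R(W, z) = z**(3/2)/sqrt(-W) (R(W, z) = z**(3/2)/(sqrt(W - 2*W)) = z**(3/2)/(sqrt(-W)) = z**(3/2)/sqrt(-W))
(R(-14, -8)*931)/(-344176) = (((-8)**(3/2)/sqrt(-1*(-14)))*931)/(-344176) = (((-16*I*sqrt(2))/sqrt(14))*931)*(-1/344176) = (((-16*I*sqrt(2))*(sqrt(14)/14))*931)*(-1/344176) = (-16*I*sqrt(7)/7*931)*(-1/344176) = -2128*I*sqrt(7)*(-1/344176) = 19*I*sqrt(7)/3073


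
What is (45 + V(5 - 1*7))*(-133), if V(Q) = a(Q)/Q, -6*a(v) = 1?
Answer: -71953/12 ≈ -5996.1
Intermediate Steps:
a(v) = -⅙ (a(v) = -⅙*1 = -⅙)
V(Q) = -1/(6*Q)
(45 + V(5 - 1*7))*(-133) = (45 - 1/(6*(5 - 1*7)))*(-133) = (45 - 1/(6*(5 - 7)))*(-133) = (45 - ⅙/(-2))*(-133) = (45 - ⅙*(-½))*(-133) = (45 + 1/12)*(-133) = (541/12)*(-133) = -71953/12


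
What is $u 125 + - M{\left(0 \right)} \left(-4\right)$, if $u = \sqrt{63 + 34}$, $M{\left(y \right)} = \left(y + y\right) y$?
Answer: $125 \sqrt{97} \approx 1231.1$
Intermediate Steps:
$M{\left(y \right)} = 2 y^{2}$ ($M{\left(y \right)} = 2 y y = 2 y^{2}$)
$u = \sqrt{97} \approx 9.8489$
$u 125 + - M{\left(0 \right)} \left(-4\right) = \sqrt{97} \cdot 125 + - 2 \cdot 0^{2} \left(-4\right) = 125 \sqrt{97} + - 2 \cdot 0 \left(-4\right) = 125 \sqrt{97} + \left(-1\right) 0 \left(-4\right) = 125 \sqrt{97} + 0 \left(-4\right) = 125 \sqrt{97} + 0 = 125 \sqrt{97}$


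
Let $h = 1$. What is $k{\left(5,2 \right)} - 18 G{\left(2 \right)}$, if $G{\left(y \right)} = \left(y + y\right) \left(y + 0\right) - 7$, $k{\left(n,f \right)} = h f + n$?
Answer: $-11$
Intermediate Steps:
$k{\left(n,f \right)} = f + n$ ($k{\left(n,f \right)} = 1 f + n = f + n$)
$G{\left(y \right)} = -7 + 2 y^{2}$ ($G{\left(y \right)} = 2 y y - 7 = 2 y^{2} - 7 = -7 + 2 y^{2}$)
$k{\left(5,2 \right)} - 18 G{\left(2 \right)} = \left(2 + 5\right) - 18 \left(-7 + 2 \cdot 2^{2}\right) = 7 - 18 \left(-7 + 2 \cdot 4\right) = 7 - 18 \left(-7 + 8\right) = 7 - 18 = -11$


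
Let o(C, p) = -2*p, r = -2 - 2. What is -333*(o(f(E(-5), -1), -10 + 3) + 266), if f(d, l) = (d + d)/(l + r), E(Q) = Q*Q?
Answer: -93240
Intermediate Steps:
E(Q) = Q²
r = -4
f(d, l) = 2*d/(-4 + l) (f(d, l) = (d + d)/(l - 4) = (2*d)/(-4 + l) = 2*d/(-4 + l))
-333*(o(f(E(-5), -1), -10 + 3) + 266) = -333*(-2*(-10 + 3) + 266) = -333*(-2*(-7) + 266) = -333*(14 + 266) = -333*280 = -93240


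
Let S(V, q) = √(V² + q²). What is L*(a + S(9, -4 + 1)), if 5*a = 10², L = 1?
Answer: 20 + 3*√10 ≈ 29.487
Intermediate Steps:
a = 20 (a = (⅕)*10² = (⅕)*100 = 20)
L*(a + S(9, -4 + 1)) = 1*(20 + √(9² + (-4 + 1)²)) = 1*(20 + √(81 + (-3)²)) = 1*(20 + √(81 + 9)) = 1*(20 + √90) = 1*(20 + 3*√10) = 20 + 3*√10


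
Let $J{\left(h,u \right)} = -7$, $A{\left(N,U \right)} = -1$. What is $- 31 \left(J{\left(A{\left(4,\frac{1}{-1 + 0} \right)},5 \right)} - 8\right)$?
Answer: $465$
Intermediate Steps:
$- 31 \left(J{\left(A{\left(4,\frac{1}{-1 + 0} \right)},5 \right)} - 8\right) = - 31 \left(-7 - 8\right) = \left(-31\right) \left(-15\right) = 465$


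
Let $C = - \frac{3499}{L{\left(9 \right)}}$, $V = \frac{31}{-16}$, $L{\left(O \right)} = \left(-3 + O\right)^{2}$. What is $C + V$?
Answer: $- \frac{14275}{144} \approx -99.132$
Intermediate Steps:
$V = - \frac{31}{16}$ ($V = 31 \left(- \frac{1}{16}\right) = - \frac{31}{16} \approx -1.9375$)
$C = - \frac{3499}{36}$ ($C = - \frac{3499}{\left(-3 + 9\right)^{2}} = - \frac{3499}{6^{2}} = - \frac{3499}{36} \approx -97.194$)
$C + V = - \frac{3499}{36} - \frac{31}{16} = - \frac{14275}{144}$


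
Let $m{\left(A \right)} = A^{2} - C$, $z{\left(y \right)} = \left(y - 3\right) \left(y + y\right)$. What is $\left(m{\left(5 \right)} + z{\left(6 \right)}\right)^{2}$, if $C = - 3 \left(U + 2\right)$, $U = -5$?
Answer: $2704$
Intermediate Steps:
$z{\left(y \right)} = 2 y \left(-3 + y\right)$ ($z{\left(y \right)} = \left(-3 + y\right) 2 y = 2 y \left(-3 + y\right)$)
$C = 9$ ($C = - 3 \left(-5 + 2\right) = \left(-3\right) \left(-3\right) = 9$)
$m{\left(A \right)} = -9 + A^{2}$ ($m{\left(A \right)} = A^{2} - 9 = -9 + A^{2}$)
$\left(m{\left(5 \right)} + z{\left(6 \right)}\right)^{2} = \left(\left(-9 + 5^{2}\right) + 2 \cdot 6 \left(-3 + 6\right)\right)^{2} = \left(\left(-9 + 25\right) + 2 \cdot 6 \cdot 3\right)^{2} = \left(16 + 36\right)^{2} = 52^{2} = 2704$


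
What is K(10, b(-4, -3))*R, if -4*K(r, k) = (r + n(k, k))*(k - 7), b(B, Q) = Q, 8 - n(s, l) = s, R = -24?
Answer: -1260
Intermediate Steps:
n(s, l) = 8 - s
K(r, k) = -(-7 + k)*(8 + r - k)/4 (K(r, k) = -(r + (8 - k))*(k - 7)/4 = -(8 + r - k)*(-7 + k)/4 = -(-7 + k)*(8 + r - k)/4)
K(10, b(-4, -3))*R = (14 - 15/4*(-3) + (¼)*(-3)² + (7/4)*10 - ¼*(-3)*10)*(-24) = (14 + 45/4 + (¼)*9 + 35/2 + 15/2)*(-24) = (14 + 45/4 + 9/4 + 35/2 + 15/2)*(-24) = (105/2)*(-24) = -1260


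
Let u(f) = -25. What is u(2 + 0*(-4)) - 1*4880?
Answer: -4905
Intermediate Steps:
u(2 + 0*(-4)) - 1*4880 = -25 - 1*4880 = -25 - 4880 = -4905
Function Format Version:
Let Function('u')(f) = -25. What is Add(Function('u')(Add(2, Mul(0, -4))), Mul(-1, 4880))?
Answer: -4905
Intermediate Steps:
Add(Function('u')(Add(2, Mul(0, -4))), Mul(-1, 4880)) = Add(-25, Mul(-1, 4880)) = Add(-25, -4880) = -4905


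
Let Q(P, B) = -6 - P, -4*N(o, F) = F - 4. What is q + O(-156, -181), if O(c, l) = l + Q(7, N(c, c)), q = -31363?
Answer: -31557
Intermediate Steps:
N(o, F) = 1 - F/4 (N(o, F) = -(F - 4)/4 = -(-4 + F)/4 = 1 - F/4)
O(c, l) = -13 + l (O(c, l) = l + (-6 - 1*7) = l + (-6 - 7) = l - 13 = -13 + l)
q + O(-156, -181) = -31363 + (-13 - 181) = -31363 - 194 = -31557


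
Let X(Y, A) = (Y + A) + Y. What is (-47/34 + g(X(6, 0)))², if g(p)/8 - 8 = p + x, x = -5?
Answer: 16265089/1156 ≈ 14070.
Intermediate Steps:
X(Y, A) = A + 2*Y (X(Y, A) = (A + Y) + Y = A + 2*Y)
g(p) = 24 + 8*p (g(p) = 64 + 8*(p - 5) = 64 + 8*(-5 + p) = 64 + (-40 + 8*p) = 24 + 8*p)
(-47/34 + g(X(6, 0)))² = (-47/34 + (24 + 8*(0 + 2*6)))² = (-47*1/34 + (24 + 8*(0 + 12)))² = (-47/34 + (24 + 8*12))² = (-47/34 + (24 + 96))² = (-47/34 + 120)² = (4033/34)² = 16265089/1156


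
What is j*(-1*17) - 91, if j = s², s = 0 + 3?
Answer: -244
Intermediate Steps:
s = 3
j = 9 (j = 3² = 9)
j*(-1*17) - 91 = 9*(-1*17) - 91 = 9*(-17) - 91 = -153 - 91 = -244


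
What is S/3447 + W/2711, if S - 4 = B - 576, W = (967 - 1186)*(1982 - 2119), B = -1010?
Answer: 99131539/9344817 ≈ 10.608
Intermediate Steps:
W = 30003 (W = -219*(-137) = 30003)
S = -1582 (S = 4 + (-1010 - 576) = 4 - 1586 = -1582)
S/3447 + W/2711 = -1582/3447 + 30003/2711 = 99131539/9344817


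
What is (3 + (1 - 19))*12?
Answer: -180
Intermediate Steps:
(3 + (1 - 19))*12 = (3 - 18)*12 = -15*12 = -180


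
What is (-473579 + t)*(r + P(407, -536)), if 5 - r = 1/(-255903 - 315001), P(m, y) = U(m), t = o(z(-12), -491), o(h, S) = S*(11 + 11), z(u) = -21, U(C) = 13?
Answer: -4977631392013/570904 ≈ -8.7189e+6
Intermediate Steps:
o(h, S) = 22*S (o(h, S) = S*22 = 22*S)
t = -10802 (t = 22*(-491) = -10802)
P(m, y) = 13
r = 2854521/570904 (r = 5 - 1/(-255903 - 315001) = 5 - 1/(-570904) = 5 - 1*(-1/570904) = 5 + 1/570904 = 2854521/570904 ≈ 5.0000)
(-473579 + t)*(r + P(407, -536)) = (-473579 - 10802)*(2854521/570904 + 13) = -484381*10276273/570904 = -4977631392013/570904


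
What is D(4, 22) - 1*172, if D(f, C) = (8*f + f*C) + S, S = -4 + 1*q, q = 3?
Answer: -53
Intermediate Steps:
S = -1 (S = -4 + 1*3 = -4 + 3 = -1)
D(f, C) = -1 + 8*f + C*f (D(f, C) = (8*f + f*C) - 1 = (8*f + C*f) - 1 = -1 + 8*f + C*f)
D(4, 22) - 1*172 = (-1 + 8*4 + 22*4) - 1*172 = (-1 + 32 + 88) - 172 = 119 - 172 = -53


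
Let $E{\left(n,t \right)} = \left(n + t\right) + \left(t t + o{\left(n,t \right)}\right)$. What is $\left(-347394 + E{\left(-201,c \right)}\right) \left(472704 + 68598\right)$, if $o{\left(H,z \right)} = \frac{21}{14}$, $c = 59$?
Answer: $-186236847657$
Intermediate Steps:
$o{\left(H,z \right)} = \frac{3}{2}$ ($o{\left(H,z \right)} = 21 \cdot \frac{1}{14} = \frac{3}{2}$)
$E{\left(n,t \right)} = \frac{3}{2} + n + t + t^{2}$ ($E{\left(n,t \right)} = \left(n + t\right) + \left(t t + \frac{3}{2}\right) = \left(n + t\right) + \left(t^{2} + \frac{3}{2}\right) = \left(n + t\right) + \left(\frac{3}{2} + t^{2}\right) = \frac{3}{2} + n + t + t^{2}$)
$\left(-347394 + E{\left(-201,c \right)}\right) \left(472704 + 68598\right) = \left(-347394 + \left(\frac{3}{2} - 201 + 59 + 59^{2}\right)\right) \left(472704 + 68598\right) = \left(-347394 + \left(\frac{3}{2} - 201 + 59 + 3481\right)\right) 541302 = \left(-347394 + \frac{6681}{2}\right) 541302 = \left(- \frac{688107}{2}\right) 541302 = -186236847657$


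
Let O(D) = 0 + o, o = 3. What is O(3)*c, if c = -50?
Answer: -150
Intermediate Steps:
O(D) = 3 (O(D) = 0 + 3 = 3)
O(3)*c = 3*(-50) = -150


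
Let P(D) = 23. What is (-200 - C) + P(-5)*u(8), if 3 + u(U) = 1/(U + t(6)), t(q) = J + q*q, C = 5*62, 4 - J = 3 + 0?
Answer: -26032/45 ≈ -578.49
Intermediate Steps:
J = 1 (J = 4 - (3 + 0) = 4 - 1*3 = 4 - 3 = 1)
C = 310
t(q) = 1 + q² (t(q) = 1 + q*q = 1 + q²)
u(U) = -3 + 1/(37 + U) (u(U) = -3 + 1/(U + (1 + 6²)) = -3 + 1/(U + (1 + 36)) = -3 + 1/(U + 37) = -3 + 1/(37 + U))
(-200 - C) + P(-5)*u(8) = (-200 - 1*310) + 23*((-110 - 3*8)/(37 + 8)) = (-200 - 310) + 23*((-110 - 24)/45) = -510 + 23*((1/45)*(-134)) = -510 + 23*(-134/45) = -510 - 3082/45 = -26032/45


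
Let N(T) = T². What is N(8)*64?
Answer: 4096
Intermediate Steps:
N(8)*64 = 8²*64 = 64*64 = 4096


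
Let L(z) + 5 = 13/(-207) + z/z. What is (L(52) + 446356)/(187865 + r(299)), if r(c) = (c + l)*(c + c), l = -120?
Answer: 92394851/61045749 ≈ 1.5135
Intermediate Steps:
L(z) = -841/207 (L(z) = -5 + (13/(-207) + z/z) = -5 + (13*(-1/207) + 1) = -5 + (-13/207 + 1) = -5 + 194/207 = -841/207)
r(c) = 2*c*(-120 + c) (r(c) = (c - 120)*(c + c) = (-120 + c)*(2*c) = 2*c*(-120 + c))
(L(52) + 446356)/(187865 + r(299)) = (-841/207 + 446356)/(187865 + 2*299*(-120 + 299)) = 92394851/(207*(187865 + 2*299*179)) = 92394851/(207*(187865 + 107042)) = (92394851/207)/294907 = (92394851/207)*(1/294907) = 92394851/61045749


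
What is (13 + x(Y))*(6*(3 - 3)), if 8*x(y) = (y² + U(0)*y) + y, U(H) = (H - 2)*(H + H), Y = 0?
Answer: 0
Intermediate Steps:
U(H) = 2*H*(-2 + H) (U(H) = (-2 + H)*(2*H) = 2*H*(-2 + H))
x(y) = y/8 + y²/8 (x(y) = ((y² + (2*0*(-2 + 0))*y) + y)/8 = ((y² + (2*0*(-2))*y) + y)/8 = ((y² + 0*y) + y)/8 = ((y² + 0) + y)/8 = (y² + y)/8 = (y + y²)/8 = y/8 + y²/8)
(13 + x(Y))*(6*(3 - 3)) = (13 + (⅛)*0*(1 + 0))*(6*(3 - 3)) = (13 + (⅛)*0*1)*(6*0) = (13 + 0)*0 = 13*0 = 0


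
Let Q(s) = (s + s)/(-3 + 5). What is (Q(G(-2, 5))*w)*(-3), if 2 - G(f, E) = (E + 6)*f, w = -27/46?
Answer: 972/23 ≈ 42.261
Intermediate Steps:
w = -27/46 (w = -27*1/46 = -27/46 ≈ -0.58696)
G(f, E) = 2 - f*(6 + E) (G(f, E) = 2 - (E + 6)*f = 2 - (6 + E)*f = 2 - f*(6 + E))
Q(s) = s (Q(s) = (2*s)/2 = (2*s)*(½) = s)
(Q(G(-2, 5))*w)*(-3) = ((2 - 6*(-2) - 1*5*(-2))*(-27/46))*(-3) = ((2 + 12 + 10)*(-27/46))*(-3) = (24*(-27/46))*(-3) = -324/23*(-3) = 972/23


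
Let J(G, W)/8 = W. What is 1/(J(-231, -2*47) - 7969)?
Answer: -1/8721 ≈ -0.00011467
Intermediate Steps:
J(G, W) = 8*W
1/(J(-231, -2*47) - 7969) = 1/(8*(-2*47) - 7969) = 1/(8*(-94) - 7969) = 1/(-752 - 7969) = 1/(-8721) = -1/8721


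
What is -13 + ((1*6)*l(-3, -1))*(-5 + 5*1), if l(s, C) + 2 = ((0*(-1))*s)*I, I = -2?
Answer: -13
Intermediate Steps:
l(s, C) = -2 (l(s, C) = -2 + ((0*(-1))*s)*(-2) = -2 + (0*s)*(-2) = -2 + 0*(-2) = -2 + 0 = -2)
-13 + ((1*6)*l(-3, -1))*(-5 + 5*1) = -13 + ((1*6)*(-2))*(-5 + 5*1) = -13 + (6*(-2))*(-5 + 5) = -13 - 12*0 = -13 + 0 = -13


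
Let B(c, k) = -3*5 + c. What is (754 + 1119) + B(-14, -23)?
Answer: 1844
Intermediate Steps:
B(c, k) = -15 + c
(754 + 1119) + B(-14, -23) = (754 + 1119) + (-15 - 14) = 1873 - 29 = 1844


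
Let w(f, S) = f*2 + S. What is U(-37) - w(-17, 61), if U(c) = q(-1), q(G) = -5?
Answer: -32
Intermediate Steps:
w(f, S) = S + 2*f (w(f, S) = 2*f + S = S + 2*f)
U(c) = -5
U(-37) - w(-17, 61) = -5 - (61 + 2*(-17)) = -5 - (61 - 34) = -5 - 1*27 = -5 - 27 = -32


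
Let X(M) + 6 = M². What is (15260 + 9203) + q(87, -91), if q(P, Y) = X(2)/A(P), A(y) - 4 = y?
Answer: 2226131/91 ≈ 24463.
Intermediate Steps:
X(M) = -6 + M²
A(y) = 4 + y
q(P, Y) = -2/(4 + P) (q(P, Y) = (-6 + 2²)/(4 + P) = (-6 + 4)/(4 + P) = -2/(4 + P))
(15260 + 9203) + q(87, -91) = (15260 + 9203) - 2/(4 + 87) = 24463 - 2/91 = 2226131/91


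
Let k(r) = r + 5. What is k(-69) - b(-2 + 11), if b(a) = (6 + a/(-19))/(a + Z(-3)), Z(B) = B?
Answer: -2467/38 ≈ -64.921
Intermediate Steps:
k(r) = 5 + r
b(a) = (6 - a/19)/(-3 + a) (b(a) = (6 + a/(-19))/(a - 3) = (6 + a*(-1/19))/(-3 + a) = (6 - a/19)/(-3 + a))
k(-69) - b(-2 + 11) = (5 - 69) - (114 - (-2 + 11))/(19*(-3 + (-2 + 11))) = -64 - (114 - 1*9)/(19*(-3 + 9)) = -64 - (114 - 9)/(19*6) = -64 - 105/(19*6) = -64 - 1*35/38 = -64 - 35/38 = -2467/38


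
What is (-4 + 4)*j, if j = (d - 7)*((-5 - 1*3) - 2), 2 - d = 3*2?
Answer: 0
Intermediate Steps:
d = -4 (d = 2 - 3*2 = 2 - 1*6 = 2 - 6 = -4)
j = 110 (j = (-4 - 7)*((-5 - 1*3) - 2) = -11*((-5 - 3) - 2) = -11*(-8 - 2) = -11*(-10) = 110)
(-4 + 4)*j = (-4 + 4)*110 = 0*110 = 0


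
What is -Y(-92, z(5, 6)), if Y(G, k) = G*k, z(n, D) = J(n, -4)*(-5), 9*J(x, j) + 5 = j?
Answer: 460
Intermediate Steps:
J(x, j) = -5/9 + j/9
z(n, D) = 5 (z(n, D) = (-5/9 + (⅑)*(-4))*(-5) = (-5/9 - 4/9)*(-5) = -1*(-5) = 5)
-Y(-92, z(5, 6)) = -(-92)*5 = -1*(-460) = 460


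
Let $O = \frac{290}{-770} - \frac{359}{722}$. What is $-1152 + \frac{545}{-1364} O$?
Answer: $- \frac{87329932187}{75830216} \approx -1151.7$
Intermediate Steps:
$O = - \frac{48581}{55594}$ ($O = 290 \left(- \frac{1}{770}\right) - \frac{359}{722} = - \frac{29}{77} - \frac{359}{722} = - \frac{48581}{55594} \approx -0.87385$)
$-1152 + \frac{545}{-1364} O = -1152 + \frac{545}{-1364} \left(- \frac{48581}{55594}\right) = -1152 + 545 \left(- \frac{1}{1364}\right) \left(- \frac{48581}{55594}\right) = -1152 - - \frac{26476645}{75830216} = -1152 + \frac{26476645}{75830216} = - \frac{87329932187}{75830216}$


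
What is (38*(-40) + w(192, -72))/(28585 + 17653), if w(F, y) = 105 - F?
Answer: -1607/46238 ≈ -0.034755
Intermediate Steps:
(38*(-40) + w(192, -72))/(28585 + 17653) = (38*(-40) + (105 - 1*192))/(28585 + 17653) = (-1520 + (105 - 192))/46238 = (-1520 - 87)*(1/46238) = -1607*1/46238 = -1607/46238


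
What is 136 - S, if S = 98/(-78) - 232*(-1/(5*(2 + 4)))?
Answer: 8419/65 ≈ 129.52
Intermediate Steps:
S = 421/65 (S = 98*(-1/78) - 232/(6*(-5)) = -49/39 - 232/(-30) = -49/39 - 232*(-1/30) = -49/39 + 116/15 = 421/65 ≈ 6.4769)
136 - S = 136 - 1*421/65 = 136 - 421/65 = 8419/65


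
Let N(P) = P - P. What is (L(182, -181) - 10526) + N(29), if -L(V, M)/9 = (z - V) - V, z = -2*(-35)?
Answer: -7880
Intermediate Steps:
z = 70
N(P) = 0
L(V, M) = -630 + 18*V (L(V, M) = -9*((70 - V) - V) = -9*(70 - 2*V) = -630 + 18*V)
(L(182, -181) - 10526) + N(29) = ((-630 + 18*182) - 10526) + 0 = ((-630 + 3276) - 10526) + 0 = (2646 - 10526) + 0 = -7880 + 0 = -7880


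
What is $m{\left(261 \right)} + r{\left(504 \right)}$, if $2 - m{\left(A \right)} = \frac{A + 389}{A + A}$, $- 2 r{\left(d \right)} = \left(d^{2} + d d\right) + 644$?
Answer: $- \frac{66382021}{261} \approx -2.5434 \cdot 10^{5}$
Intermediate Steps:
$r{\left(d \right)} = -322 - d^{2}$ ($r{\left(d \right)} = - \frac{\left(d^{2} + d d\right) + 644}{2} = - \frac{\left(d^{2} + d^{2}\right) + 644}{2} = - \frac{2 d^{2} + 644}{2} = - \frac{644 + 2 d^{2}}{2} = -322 - d^{2}$)
$m{\left(A \right)} = 2 - \frac{389 + A}{2 A}$ ($m{\left(A \right)} = 2 - \frac{A + 389}{A + A} = 2 - \frac{389 + A}{2 A}$)
$m{\left(261 \right)} + r{\left(504 \right)} = \frac{-389 + 3 \cdot 261}{2 \cdot 261} - 254338 = \frac{1}{2} \cdot \frac{1}{261} \left(-389 + 783\right) - 254338 = \frac{1}{2} \cdot \frac{1}{261} \cdot 394 - 254338 = \frac{197}{261} - 254338 = - \frac{66382021}{261}$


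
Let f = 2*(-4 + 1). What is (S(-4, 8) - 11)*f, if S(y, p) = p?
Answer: 18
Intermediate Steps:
f = -6 (f = 2*(-3) = -6)
(S(-4, 8) - 11)*f = (8 - 11)*(-6) = -3*(-6) = 18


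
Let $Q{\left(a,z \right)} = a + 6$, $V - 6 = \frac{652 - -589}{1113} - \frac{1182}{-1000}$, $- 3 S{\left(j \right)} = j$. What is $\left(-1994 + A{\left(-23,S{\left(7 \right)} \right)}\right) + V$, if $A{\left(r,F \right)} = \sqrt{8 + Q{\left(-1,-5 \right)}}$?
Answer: $- \frac{1105043717}{556500} + \sqrt{13} \approx -1982.1$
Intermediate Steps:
$S{\left(j \right)} = - \frac{j}{3}$
$V = \frac{4617283}{556500}$ ($V = 6 + \left(\frac{652 - -589}{1113} - \frac{1182}{-1000}\right) = 6 + \left(\left(652 + 589\right) \frac{1}{1113} - - \frac{591}{500}\right) = 6 + \left(1241 \cdot \frac{1}{1113} + \frac{591}{500}\right) = 6 + \left(\frac{1241}{1113} + \frac{591}{500}\right) = 6 + \frac{1278283}{556500} = \frac{4617283}{556500} \approx 8.297$)
$Q{\left(a,z \right)} = 6 + a$
$A{\left(r,F \right)} = \sqrt{13}$ ($A{\left(r,F \right)} = \sqrt{8 + \left(6 - 1\right)} = \sqrt{8 + 5} = \sqrt{13}$)
$\left(-1994 + A{\left(-23,S{\left(7 \right)} \right)}\right) + V = \left(-1994 + \sqrt{13}\right) + \frac{4617283}{556500} = - \frac{1105043717}{556500} + \sqrt{13}$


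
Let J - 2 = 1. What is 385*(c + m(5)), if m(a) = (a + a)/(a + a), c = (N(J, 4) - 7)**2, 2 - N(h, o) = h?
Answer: 25025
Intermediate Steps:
J = 3 (J = 2 + 1 = 3)
N(h, o) = 2 - h
c = 64 (c = ((2 - 1*3) - 7)**2 = ((2 - 3) - 7)**2 = (-1 - 7)**2 = (-8)**2 = 64)
m(a) = 1 (m(a) = (2*a)/((2*a)) = (2*a)*(1/(2*a)) = 1)
385*(c + m(5)) = 385*(64 + 1) = 385*65 = 25025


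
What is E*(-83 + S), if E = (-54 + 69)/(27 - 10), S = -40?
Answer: -1845/17 ≈ -108.53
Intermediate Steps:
E = 15/17 ≈ 0.88235
E*(-83 + S) = 15*(-83 - 40)/17 = (15/17)*(-123) = -1845/17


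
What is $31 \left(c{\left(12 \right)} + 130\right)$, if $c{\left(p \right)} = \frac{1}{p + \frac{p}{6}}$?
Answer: $\frac{56451}{14} \approx 4032.2$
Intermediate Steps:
$c{\left(p \right)} = \frac{6}{7 p}$ ($c{\left(p \right)} = \frac{1}{p + p \frac{1}{6}} = \frac{1}{p + \frac{p}{6}} = \frac{1}{\frac{7}{6} p} = \frac{6}{7 p}$)
$31 \left(c{\left(12 \right)} + 130\right) = 31 \left(\frac{6}{7 \cdot 12} + 130\right) = 31 \left(\frac{6}{7} \cdot \frac{1}{12} + 130\right) = 31 \left(\frac{1}{14} + 130\right) = 31 \cdot \frac{1821}{14} = \frac{56451}{14}$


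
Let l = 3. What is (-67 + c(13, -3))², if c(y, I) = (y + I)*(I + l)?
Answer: 4489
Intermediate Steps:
c(y, I) = (3 + I)*(I + y) (c(y, I) = (y + I)*(I + 3) = (I + y)*(3 + I) = (3 + I)*(I + y))
(-67 + c(13, -3))² = (-67 + ((-3)² + 3*(-3) + 3*13 - 3*13))² = (-67 + (9 - 9 + 39 - 39))² = (-67 + 0)² = (-67)² = 4489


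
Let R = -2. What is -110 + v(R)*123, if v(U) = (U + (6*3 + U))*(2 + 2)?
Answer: 6778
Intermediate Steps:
v(U) = 72 + 8*U (v(U) = (U + (18 + U))*4 = (18 + 2*U)*4 = 72 + 8*U)
-110 + v(R)*123 = -110 + (72 + 8*(-2))*123 = -110 + (72 - 16)*123 = -110 + 56*123 = -110 + 6888 = 6778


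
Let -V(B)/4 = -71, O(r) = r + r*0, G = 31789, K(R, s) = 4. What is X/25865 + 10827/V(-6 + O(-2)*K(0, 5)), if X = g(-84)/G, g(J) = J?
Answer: 1271743260177/33358740820 ≈ 38.123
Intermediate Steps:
O(r) = r (O(r) = r + 0 = r)
V(B) = 284 (V(B) = -4*(-71) = 284)
X = -84/31789 ≈ -0.0026424
X/25865 + 10827/V(-6 + O(-2)*K(0, 5)) = -84/31789/25865 + 10827/284 = -84/31789*1/25865 + 10827*(1/284) = -12/117460355 + 10827/284 = 1271743260177/33358740820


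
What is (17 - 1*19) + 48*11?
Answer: 526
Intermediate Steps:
(17 - 1*19) + 48*11 = (17 - 19) + 528 = -2 + 528 = 526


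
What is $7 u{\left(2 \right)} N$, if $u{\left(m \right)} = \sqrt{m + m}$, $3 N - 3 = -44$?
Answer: $- \frac{574}{3} \approx -191.33$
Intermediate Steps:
$N = - \frac{41}{3}$ ($N = 1 + \frac{1}{3} \left(-44\right) = 1 - \frac{44}{3} = - \frac{41}{3} \approx -13.667$)
$u{\left(m \right)} = \sqrt{2} \sqrt{m}$ ($u{\left(m \right)} = \sqrt{2 m} = \sqrt{2} \sqrt{m}$)
$7 u{\left(2 \right)} N = 7 \sqrt{2} \sqrt{2} \left(- \frac{41}{3}\right) = 7 \cdot 2 \left(- \frac{41}{3}\right) = 14 \left(- \frac{41}{3}\right) = - \frac{574}{3}$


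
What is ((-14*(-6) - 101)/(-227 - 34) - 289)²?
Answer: 5686969744/68121 ≈ 83483.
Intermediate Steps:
((-14*(-6) - 101)/(-227 - 34) - 289)² = ((84 - 101)/(-261) - 289)² = (-17*(-1/261) - 289)² = (17/261 - 289)² = (-75412/261)² = 5686969744/68121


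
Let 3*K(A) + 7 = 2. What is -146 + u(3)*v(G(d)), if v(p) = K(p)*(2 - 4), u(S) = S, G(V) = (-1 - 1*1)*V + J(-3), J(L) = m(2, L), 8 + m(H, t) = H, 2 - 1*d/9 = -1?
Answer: -136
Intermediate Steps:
d = 27 (d = 18 - 9*(-1) = 18 + 9 = 27)
m(H, t) = -8 + H
K(A) = -5/3 (K(A) = -7/3 + (1/3)*2 = -7/3 + 2/3 = -5/3)
J(L) = -6 (J(L) = -8 + 2 = -6)
G(V) = -6 - 2*V (G(V) = (-1 - 1*1)*V - 6 = (-1 - 1)*V - 6 = -2*V - 6 = -6 - 2*V)
v(p) = 10/3 (v(p) = -5*(2 - 4)/3 = -5/3*(-2) = 10/3)
-146 + u(3)*v(G(d)) = -146 + 3*(10/3) = -146 + 10 = -136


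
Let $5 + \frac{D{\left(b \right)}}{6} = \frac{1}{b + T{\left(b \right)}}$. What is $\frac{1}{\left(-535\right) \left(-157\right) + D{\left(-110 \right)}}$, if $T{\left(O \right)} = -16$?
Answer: $\frac{21}{1763264} \approx 1.191 \cdot 10^{-5}$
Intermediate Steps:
$D{\left(b \right)} = -30 + \frac{6}{-16 + b}$ ($D{\left(b \right)} = -30 + \frac{6}{b - 16} = -30 + \frac{6}{-16 + b}$)
$\frac{1}{\left(-535\right) \left(-157\right) + D{\left(-110 \right)}} = \frac{1}{\left(-535\right) \left(-157\right) + \frac{6 \left(81 - -550\right)}{-16 - 110}} = \frac{1}{83995 + \frac{6 \left(81 + 550\right)}{-126}} = \frac{1}{83995 + 6 \left(- \frac{1}{126}\right) 631} = \frac{1}{83995 - \frac{631}{21}} = \frac{1}{\frac{1763264}{21}} = \frac{21}{1763264}$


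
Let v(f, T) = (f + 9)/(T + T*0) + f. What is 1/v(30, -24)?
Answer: 8/227 ≈ 0.035242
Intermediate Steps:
v(f, T) = f + (9 + f)/T (v(f, T) = (9 + f)/(T + 0) + f = (9 + f)/T + f = f + (9 + f)/T)
1/v(30, -24) = 1/((9 + 30 - 24*30)/(-24)) = 1/(-(9 + 30 - 720)/24) = 1/(-1/24*(-681)) = 1/(227/8) = 8/227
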